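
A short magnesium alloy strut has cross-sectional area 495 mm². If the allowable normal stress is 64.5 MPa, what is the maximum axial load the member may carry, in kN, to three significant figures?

P_max = σ_allow · A = 64.5 · 495 = 31930 N = 31.93 kN.

31.9 kN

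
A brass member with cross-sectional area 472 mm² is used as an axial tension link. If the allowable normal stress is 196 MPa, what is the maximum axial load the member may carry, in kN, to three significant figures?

92.5 kN

P_max = σ_allow · A = 196 · 472 = 92510 N = 92.51 kN.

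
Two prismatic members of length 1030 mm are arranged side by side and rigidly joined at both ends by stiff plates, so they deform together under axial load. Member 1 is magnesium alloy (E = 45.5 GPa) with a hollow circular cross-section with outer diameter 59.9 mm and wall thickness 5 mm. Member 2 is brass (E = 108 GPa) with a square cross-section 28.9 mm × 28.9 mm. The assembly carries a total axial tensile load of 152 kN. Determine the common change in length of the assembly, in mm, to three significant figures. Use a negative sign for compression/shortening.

A_1 = 862.4 mm².
A_2 = 835.2 mm².
Equal strain + equilibrium ⇒ each member carries load in proportion to AE: A₁E₁ = 39240000 N, A₂E₂ = 90200000 N, ΣAE = 129400000 N.
δ = PL/ΣAE = 152000·1030/129400000 = 1.21 mm.

1.21 mm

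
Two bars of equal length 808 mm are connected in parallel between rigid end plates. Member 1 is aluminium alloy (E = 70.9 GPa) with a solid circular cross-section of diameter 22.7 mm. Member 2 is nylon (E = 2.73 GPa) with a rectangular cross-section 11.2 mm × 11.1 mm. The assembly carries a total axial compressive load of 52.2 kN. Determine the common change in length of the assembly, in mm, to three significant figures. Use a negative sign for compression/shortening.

A_1 = 404.7 mm².
A_2 = 124.3 mm².
Equal strain + equilibrium ⇒ each member carries load in proportion to AE: A₁E₁ = 28690000 N, A₂E₂ = 339400 N, ΣAE = 29030000 N.
δ = PL/ΣAE = -52200·808/29030000 = -1.453 mm.

-1.45 mm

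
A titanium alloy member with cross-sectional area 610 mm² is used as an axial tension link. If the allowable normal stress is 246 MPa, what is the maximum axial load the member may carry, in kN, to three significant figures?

P_max = σ_allow · A = 246 · 610 = 150100 N = 150.1 kN.

150 kN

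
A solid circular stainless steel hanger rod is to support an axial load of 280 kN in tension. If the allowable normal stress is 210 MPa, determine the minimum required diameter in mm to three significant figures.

41.2 mm

Required area A ≥ P/σ_allow = 280000/210 = 1333 mm².
For a solid circular section, d ≥ √(4A/π) = 41.2 mm.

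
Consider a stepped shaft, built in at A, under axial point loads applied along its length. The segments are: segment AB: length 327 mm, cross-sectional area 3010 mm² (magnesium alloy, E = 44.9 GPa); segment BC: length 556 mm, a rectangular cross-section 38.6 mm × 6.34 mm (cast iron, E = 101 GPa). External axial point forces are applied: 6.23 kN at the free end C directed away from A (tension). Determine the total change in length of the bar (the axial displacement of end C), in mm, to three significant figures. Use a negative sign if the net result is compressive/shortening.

0.155 mm

Internal axial forces (sectioning from the free end, tension +): N_BC = 6.23 kN, N_AB = 6.23 kN.
A_BC = 244.7 mm².
δ_AB = 6230·327/(3010·44900) = 0.01507 mm
δ_BC = 6230·556/(244.7·101000) = 0.1401 mm
δ = Σδ_i = 0.1552 mm.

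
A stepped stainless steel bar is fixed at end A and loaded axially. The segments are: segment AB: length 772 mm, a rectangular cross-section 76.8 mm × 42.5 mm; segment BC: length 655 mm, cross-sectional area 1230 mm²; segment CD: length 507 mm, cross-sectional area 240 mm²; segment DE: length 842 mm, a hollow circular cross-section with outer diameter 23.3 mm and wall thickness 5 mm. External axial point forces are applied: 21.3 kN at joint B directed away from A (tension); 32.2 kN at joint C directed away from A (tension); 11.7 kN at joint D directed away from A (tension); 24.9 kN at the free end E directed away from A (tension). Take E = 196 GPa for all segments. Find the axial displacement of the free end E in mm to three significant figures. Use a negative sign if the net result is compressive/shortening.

1.06 mm

Internal axial forces (sectioning from the free end, tension +): N_DE = 24.9 kN, N_CD = 36.6 kN, N_BC = 68.8 kN, N_AB = 90.1 kN.
A_AB = 3264 mm².
A_DE = 287.5 mm².
δ_AB = 90100·772/(3264·196000) = 0.1087 mm
δ_BC = 68800·655/(1230·196000) = 0.1869 mm
δ_CD = 36600·507/(240·196000) = 0.3945 mm
δ_DE = 24900·842/(287.5·196000) = 0.3721 mm
δ = Σδ_i = 1.062 mm.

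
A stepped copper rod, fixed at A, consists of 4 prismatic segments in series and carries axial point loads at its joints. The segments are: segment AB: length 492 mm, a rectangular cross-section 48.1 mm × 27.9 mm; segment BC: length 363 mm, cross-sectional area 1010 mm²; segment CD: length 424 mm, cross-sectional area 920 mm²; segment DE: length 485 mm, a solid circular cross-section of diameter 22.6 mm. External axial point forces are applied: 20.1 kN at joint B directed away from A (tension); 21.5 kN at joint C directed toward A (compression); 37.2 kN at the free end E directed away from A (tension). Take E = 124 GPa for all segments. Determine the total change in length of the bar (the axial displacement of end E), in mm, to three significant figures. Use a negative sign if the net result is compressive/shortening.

0.652 mm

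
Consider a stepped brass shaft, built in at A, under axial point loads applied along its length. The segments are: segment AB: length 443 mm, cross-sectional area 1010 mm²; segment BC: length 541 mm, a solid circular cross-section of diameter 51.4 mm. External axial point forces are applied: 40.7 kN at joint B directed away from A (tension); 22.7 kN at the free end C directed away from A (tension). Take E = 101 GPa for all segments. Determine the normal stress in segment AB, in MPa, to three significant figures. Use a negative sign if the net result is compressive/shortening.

62.8 MPa

Internal axial forces (sectioning from the free end, tension +): N_BC = 22.7 kN, N_AB = 63.4 kN.
σ_AB = N_AB/A_AB = 63400/1010 = 62.77 MPa.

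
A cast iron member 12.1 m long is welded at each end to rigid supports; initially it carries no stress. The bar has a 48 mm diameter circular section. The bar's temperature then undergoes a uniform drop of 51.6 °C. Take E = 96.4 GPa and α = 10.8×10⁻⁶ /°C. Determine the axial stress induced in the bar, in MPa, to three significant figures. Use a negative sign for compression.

Free thermal expansion αLΔT = 10.8e-6 · 12100 · -51.6 = -6.743 mm.
The walls impose strain ε = −(-6.743)/12100 = 5.5728e-04; σ = Eε = 96400 · 5.5728e-04 = 53.72 MPa.

53.7 MPa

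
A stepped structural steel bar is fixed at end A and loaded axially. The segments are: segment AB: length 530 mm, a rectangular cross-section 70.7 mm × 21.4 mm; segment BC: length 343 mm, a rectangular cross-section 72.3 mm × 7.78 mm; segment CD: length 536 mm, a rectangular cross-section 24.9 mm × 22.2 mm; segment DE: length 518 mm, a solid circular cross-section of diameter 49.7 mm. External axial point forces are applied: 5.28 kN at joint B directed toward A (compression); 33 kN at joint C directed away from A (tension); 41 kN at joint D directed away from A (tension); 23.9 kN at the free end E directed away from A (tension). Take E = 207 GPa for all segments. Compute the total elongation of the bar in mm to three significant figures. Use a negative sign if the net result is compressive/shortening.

0.780 mm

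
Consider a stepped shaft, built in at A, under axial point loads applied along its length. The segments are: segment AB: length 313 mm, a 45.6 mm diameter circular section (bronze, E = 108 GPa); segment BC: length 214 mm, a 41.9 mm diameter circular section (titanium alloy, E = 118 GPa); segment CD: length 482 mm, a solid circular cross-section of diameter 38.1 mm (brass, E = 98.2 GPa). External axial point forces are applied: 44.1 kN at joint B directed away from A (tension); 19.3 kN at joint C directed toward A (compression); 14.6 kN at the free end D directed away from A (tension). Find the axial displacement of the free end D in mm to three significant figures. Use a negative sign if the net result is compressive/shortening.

Internal axial forces (sectioning from the free end, tension +): N_CD = 14.6 kN, N_BC = -4.7 kN, N_AB = 39.4 kN.
A_AB = 1633 mm².
A_BC = 1379 mm².
A_CD = 1140 mm².
δ_AB = 39400·313/(1633·108000) = 0.06992 mm
δ_BC = -4700·214/(1379·118000) = -0.006182 mm
δ_CD = 14600·482/(1140·98200) = 0.06286 mm
δ = Σδ_i = 0.1266 mm.

0.127 mm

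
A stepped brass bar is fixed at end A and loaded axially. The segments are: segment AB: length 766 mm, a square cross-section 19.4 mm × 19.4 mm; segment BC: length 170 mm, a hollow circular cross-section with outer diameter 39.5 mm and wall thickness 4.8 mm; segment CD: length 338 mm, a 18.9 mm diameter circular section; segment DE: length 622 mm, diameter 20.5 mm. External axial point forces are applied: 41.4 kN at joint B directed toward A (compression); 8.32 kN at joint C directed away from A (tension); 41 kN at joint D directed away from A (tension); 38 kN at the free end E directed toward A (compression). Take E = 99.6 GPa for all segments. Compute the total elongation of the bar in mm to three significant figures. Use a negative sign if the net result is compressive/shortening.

-1.26 mm

Internal axial forces (sectioning from the free end, tension +): N_DE = -38 kN, N_CD = 3 kN, N_BC = 11.32 kN, N_AB = -30.08 kN.
A_AB = 376.4 mm².
A_BC = 523.3 mm².
A_CD = 280.6 mm².
A_DE = 330.1 mm².
δ_AB = -30080·766/(376.4·99600) = -0.6147 mm
δ_BC = 11320·170/(523.3·99600) = 0.03692 mm
δ_CD = 3000·338/(280.6·99600) = 0.03629 mm
δ_DE = -38000·622/(330.1·99600) = -0.719 mm
δ = Σδ_i = -1.26 mm.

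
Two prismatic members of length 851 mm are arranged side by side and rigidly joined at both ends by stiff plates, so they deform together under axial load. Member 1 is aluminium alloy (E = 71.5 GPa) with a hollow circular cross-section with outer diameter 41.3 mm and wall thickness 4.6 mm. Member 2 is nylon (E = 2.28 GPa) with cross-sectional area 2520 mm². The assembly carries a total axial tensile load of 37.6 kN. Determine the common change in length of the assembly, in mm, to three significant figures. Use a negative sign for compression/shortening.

0.733 mm

A_1 = 530.4 mm².
Equal strain + equilibrium ⇒ each member carries load in proportion to AE: A₁E₁ = 37920000 N, A₂E₂ = 5746000 N, ΣAE = 43670000 N.
δ = PL/ΣAE = 37600·851/43670000 = 0.7328 mm.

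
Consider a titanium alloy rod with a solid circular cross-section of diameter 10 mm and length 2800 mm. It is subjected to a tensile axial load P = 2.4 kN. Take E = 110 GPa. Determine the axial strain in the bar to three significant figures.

A = 78.54 mm².
σ = N/A = 30.56 MPa; ε = σ/E = 30.56/110000 = 2.778e-04.

2.78e-04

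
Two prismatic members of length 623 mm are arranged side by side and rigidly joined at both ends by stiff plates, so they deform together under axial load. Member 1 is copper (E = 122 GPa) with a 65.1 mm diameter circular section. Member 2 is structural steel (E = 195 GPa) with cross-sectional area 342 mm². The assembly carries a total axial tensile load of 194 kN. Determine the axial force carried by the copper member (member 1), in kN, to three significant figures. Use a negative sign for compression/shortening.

A_1 = 3329 mm².
Equal strain + equilibrium ⇒ each member carries load in proportion to AE: A₁E₁ = 406100000 N, A₂E₂ = 66690000 N, ΣAE = 472800000 N.
F₁ = P·A₁E₁/ΣAE = 194000·406100000/472800000 = 166600 N.

167 kN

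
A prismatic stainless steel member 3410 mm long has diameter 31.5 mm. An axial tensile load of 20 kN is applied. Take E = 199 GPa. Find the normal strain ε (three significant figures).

1.29e-04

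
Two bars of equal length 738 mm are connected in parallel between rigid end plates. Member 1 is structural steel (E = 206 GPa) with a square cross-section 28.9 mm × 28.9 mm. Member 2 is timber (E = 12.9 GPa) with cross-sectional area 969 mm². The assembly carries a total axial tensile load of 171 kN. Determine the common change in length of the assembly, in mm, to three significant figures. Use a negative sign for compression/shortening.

A_1 = 835.2 mm².
Equal strain + equilibrium ⇒ each member carries load in proportion to AE: A₁E₁ = 172100000 N, A₂E₂ = 12500000 N, ΣAE = 184600000 N.
δ = PL/ΣAE = 171000·738/184600000 = 0.6838 mm.

0.684 mm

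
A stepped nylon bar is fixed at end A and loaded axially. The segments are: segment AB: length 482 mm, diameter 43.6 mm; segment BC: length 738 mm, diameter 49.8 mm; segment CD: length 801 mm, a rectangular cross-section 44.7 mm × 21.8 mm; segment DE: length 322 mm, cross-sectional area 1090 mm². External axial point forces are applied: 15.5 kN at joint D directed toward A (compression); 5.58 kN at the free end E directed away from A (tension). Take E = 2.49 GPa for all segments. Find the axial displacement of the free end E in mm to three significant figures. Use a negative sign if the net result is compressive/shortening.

-5.41 mm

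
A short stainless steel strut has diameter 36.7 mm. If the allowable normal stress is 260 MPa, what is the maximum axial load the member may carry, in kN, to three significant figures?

A = 1058 mm².
P_max = σ_allow · A = 260 · 1058 = 275000 N = 275 kN.

275 kN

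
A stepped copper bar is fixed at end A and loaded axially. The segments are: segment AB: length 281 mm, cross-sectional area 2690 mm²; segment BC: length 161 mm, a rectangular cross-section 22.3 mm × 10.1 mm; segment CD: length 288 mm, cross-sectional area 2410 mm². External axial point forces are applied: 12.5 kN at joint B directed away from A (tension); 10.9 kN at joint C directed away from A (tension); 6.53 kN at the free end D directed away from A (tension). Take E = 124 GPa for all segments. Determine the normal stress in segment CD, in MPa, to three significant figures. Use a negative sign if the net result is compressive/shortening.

2.71 MPa

Internal axial forces (sectioning from the free end, tension +): N_CD = 6.53 kN, N_BC = 17.43 kN, N_AB = 29.93 kN.
σ_CD = N_CD/A_CD = 6530/2410 = 2.71 MPa.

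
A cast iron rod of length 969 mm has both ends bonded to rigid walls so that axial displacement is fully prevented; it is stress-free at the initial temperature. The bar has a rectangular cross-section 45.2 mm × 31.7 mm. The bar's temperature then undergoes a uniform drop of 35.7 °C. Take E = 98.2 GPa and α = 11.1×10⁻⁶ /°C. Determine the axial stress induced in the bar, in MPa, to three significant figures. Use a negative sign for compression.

Free thermal expansion αLΔT = 11.1e-6 · 969 · -35.7 = -0.384 mm.
The walls impose strain ε = −(-0.384)/969 = 3.9627e-04; σ = Eε = 98200 · 3.9627e-04 = 38.91 MPa.

38.9 MPa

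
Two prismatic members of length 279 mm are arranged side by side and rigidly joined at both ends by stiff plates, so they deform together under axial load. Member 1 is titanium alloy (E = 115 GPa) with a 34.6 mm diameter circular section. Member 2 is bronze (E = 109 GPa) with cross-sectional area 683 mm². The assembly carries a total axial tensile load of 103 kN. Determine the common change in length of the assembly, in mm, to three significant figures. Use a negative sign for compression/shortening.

A_1 = 940.2 mm².
Equal strain + equilibrium ⇒ each member carries load in proportion to AE: A₁E₁ = 108100000 N, A₂E₂ = 74450000 N, ΣAE = 182600000 N.
δ = PL/ΣAE = 103000·279/182600000 = 0.1574 mm.

0.157 mm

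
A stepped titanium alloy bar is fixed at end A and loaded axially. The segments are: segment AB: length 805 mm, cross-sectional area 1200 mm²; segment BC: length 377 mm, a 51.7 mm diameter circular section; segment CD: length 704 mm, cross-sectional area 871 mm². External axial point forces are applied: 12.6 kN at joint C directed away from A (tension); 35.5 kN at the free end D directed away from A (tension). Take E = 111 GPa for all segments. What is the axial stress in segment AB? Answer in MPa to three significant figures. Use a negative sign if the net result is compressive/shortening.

Internal axial forces (sectioning from the free end, tension +): N_CD = 35.5 kN, N_BC = 48.1 kN, N_AB = 48.1 kN.
σ_AB = N_AB/A_AB = 48100/1200 = 40.08 MPa.

40.1 MPa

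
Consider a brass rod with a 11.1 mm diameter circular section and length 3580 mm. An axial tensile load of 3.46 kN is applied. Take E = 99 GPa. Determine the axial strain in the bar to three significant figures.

A = 96.77 mm².
σ = N/A = 35.76 MPa; ε = σ/E = 35.76/99000 = 3.612e-04.

3.61e-04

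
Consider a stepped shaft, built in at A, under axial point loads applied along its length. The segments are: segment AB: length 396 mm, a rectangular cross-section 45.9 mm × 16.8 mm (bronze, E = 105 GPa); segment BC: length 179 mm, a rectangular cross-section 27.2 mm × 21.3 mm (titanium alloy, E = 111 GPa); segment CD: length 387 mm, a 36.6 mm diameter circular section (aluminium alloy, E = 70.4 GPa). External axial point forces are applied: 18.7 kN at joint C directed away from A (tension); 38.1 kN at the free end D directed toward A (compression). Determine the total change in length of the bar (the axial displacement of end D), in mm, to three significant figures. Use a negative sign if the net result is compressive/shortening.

-0.348 mm

Internal axial forces (sectioning from the free end, tension +): N_CD = -38.1 kN, N_BC = -19.4 kN, N_AB = -19.4 kN.
A_AB = 771.1 mm².
A_BC = 579.4 mm².
A_CD = 1052 mm².
δ_AB = -19400·396/(771.1·105000) = -0.09488 mm
δ_BC = -19400·179/(579.4·111000) = -0.054 mm
δ_CD = -38100·387/(1052·70400) = -0.1991 mm
δ = Σδ_i = -0.348 mm.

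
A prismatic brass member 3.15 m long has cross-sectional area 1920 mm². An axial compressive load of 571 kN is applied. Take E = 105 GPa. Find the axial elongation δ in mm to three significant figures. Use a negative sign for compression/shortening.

-8.92 mm

δ_mech = NL/(AE) = -571000·3150/(1920·105000) = -8.922 mm.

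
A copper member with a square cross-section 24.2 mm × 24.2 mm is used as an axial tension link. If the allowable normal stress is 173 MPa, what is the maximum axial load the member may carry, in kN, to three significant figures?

A = 585.6 mm².
P_max = σ_allow · A = 173 · 585.6 = 101300 N = 101.3 kN.

101 kN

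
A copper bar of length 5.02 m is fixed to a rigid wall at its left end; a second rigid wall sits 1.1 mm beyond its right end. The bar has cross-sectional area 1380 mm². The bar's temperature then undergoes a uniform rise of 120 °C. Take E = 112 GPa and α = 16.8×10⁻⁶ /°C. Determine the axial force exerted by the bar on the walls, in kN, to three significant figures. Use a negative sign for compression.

Free thermal expansion αLΔT = 16.8e-6 · 5020 · 120 = 10.12 mm.
The walls engage after the gap closes; constrained expansion = 10.12 − 1.1 = 9.02 mm.
The walls impose strain ε = −(9.02)/5020 = -1.7969e-03; σ = Eε = 112000 · -1.7969e-03 = -201.3 MPa.
Wall reaction R = σ·A = -201.3·1380 = -277700 N = -277.7 kN.

-278 kN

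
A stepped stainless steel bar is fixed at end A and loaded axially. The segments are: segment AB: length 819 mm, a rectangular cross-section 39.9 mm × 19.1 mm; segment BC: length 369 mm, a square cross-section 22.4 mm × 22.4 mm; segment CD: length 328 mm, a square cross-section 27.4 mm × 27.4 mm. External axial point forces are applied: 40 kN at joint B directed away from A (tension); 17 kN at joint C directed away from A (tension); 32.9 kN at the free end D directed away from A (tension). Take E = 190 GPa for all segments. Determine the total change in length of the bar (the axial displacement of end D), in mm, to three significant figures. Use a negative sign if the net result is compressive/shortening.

0.777 mm

Internal axial forces (sectioning from the free end, tension +): N_CD = 32.9 kN, N_BC = 49.9 kN, N_AB = 89.9 kN.
A_AB = 762.1 mm².
A_BC = 501.8 mm².
A_CD = 750.8 mm².
δ_AB = 89900·819/(762.1·190000) = 0.5085 mm
δ_BC = 49900·369/(501.8·190000) = 0.1931 mm
δ_CD = 32900·328/(750.8·190000) = 0.07565 mm
δ = Σδ_i = 0.7773 mm.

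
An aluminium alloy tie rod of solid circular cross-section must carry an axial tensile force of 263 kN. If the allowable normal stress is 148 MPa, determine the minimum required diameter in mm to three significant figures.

Required area A ≥ P/σ_allow = 263000/148 = 1777 mm².
For a solid circular section, d ≥ √(4A/π) = 47.57 mm.

47.6 mm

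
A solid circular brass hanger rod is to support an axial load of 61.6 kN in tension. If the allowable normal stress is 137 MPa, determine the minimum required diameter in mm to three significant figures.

23.9 mm

Required area A ≥ P/σ_allow = 61600/137 = 449.6 mm².
For a solid circular section, d ≥ √(4A/π) = 23.93 mm.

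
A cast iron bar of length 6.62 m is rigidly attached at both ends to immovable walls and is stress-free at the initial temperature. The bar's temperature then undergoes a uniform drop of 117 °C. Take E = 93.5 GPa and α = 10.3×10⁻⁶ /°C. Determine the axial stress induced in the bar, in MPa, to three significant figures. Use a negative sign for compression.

Free thermal expansion αLΔT = 10.3e-6 · 6620 · -117 = -7.978 mm.
The walls impose strain ε = −(-7.978)/6620 = 1.2051e-03; σ = Eε = 93500 · 1.2051e-03 = 112.7 MPa.

113 MPa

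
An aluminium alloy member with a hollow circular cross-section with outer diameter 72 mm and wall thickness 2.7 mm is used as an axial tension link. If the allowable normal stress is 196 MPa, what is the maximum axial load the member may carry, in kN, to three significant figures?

A = 587.8 mm².
P_max = σ_allow · A = 196 · 587.8 = 115200 N = 115.2 kN.

115 kN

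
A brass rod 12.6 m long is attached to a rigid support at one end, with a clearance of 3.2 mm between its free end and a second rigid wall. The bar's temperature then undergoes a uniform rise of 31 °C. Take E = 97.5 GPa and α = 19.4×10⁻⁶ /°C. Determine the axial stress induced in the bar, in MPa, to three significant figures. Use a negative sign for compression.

-33.9 MPa

Free thermal expansion αLΔT = 19.4e-6 · 12600 · 31 = 7.578 mm.
The walls engage after the gap closes; constrained expansion = 7.578 − 3.2 = 4.378 mm.
The walls impose strain ε = −(4.378)/12600 = -3.4743e-04; σ = Eε = 97500 · -3.4743e-04 = -33.87 MPa.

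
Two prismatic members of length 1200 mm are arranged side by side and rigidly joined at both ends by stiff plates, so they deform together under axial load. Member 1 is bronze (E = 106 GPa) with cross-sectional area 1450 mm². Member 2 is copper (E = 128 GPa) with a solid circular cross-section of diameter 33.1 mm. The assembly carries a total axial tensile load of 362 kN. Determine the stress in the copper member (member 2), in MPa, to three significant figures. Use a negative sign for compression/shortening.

A_2 = 860.5 mm².
Equal strain + equilibrium ⇒ each member carries load in proportion to AE: A₁E₁ = 153700000 N, A₂E₂ = 110100000 N, ΣAE = 263800000 N.
σ₂ = P·E₂/ΣAE = 362000·128000/263800000 = 175.6 MPa.

176 MPa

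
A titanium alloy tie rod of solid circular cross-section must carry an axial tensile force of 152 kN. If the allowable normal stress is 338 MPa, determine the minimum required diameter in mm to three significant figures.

Required area A ≥ P/σ_allow = 152000/338 = 449.7 mm².
For a solid circular section, d ≥ √(4A/π) = 23.93 mm.

23.9 mm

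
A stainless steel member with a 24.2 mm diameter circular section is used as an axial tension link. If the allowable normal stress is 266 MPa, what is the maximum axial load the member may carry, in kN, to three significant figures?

A = 460 mm².
P_max = σ_allow · A = 266 · 460 = 122300 N = 122.3 kN.

122 kN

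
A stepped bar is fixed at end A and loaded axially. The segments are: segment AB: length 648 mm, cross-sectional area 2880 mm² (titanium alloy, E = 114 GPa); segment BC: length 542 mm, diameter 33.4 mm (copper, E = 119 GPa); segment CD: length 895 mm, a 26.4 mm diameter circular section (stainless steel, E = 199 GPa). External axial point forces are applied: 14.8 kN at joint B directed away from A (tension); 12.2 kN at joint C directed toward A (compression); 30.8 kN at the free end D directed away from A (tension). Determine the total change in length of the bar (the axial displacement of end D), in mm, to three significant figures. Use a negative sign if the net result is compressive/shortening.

Internal axial forces (sectioning from the free end, tension +): N_CD = 30.8 kN, N_BC = 18.6 kN, N_AB = 33.4 kN.
A_BC = 876.2 mm².
A_CD = 547.4 mm².
δ_AB = 33400·648/(2880·114000) = 0.06592 mm
δ_BC = 18600·542/(876.2·119000) = 0.09669 mm
δ_CD = 30800·895/(547.4·199000) = 0.2531 mm
δ = Σδ_i = 0.4157 mm.

0.416 mm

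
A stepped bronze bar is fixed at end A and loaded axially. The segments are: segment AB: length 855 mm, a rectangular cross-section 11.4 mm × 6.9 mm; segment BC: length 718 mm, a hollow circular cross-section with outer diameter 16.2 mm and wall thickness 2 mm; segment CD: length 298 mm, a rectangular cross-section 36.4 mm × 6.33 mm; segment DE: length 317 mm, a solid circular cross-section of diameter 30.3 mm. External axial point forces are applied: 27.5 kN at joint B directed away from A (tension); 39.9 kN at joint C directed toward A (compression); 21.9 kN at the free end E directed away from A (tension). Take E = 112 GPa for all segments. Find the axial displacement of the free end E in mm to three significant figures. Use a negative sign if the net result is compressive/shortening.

-0.0325 mm

Internal axial forces (sectioning from the free end, tension +): N_DE = 21.9 kN, N_CD = 21.9 kN, N_BC = -18 kN, N_AB = 9.5 kN.
A_AB = 78.66 mm².
A_BC = 89.22 mm².
A_CD = 230.4 mm².
A_DE = 721.1 mm².
δ_AB = 9500·855/(78.66·112000) = 0.922 mm
δ_BC = -18000·718/(89.22·112000) = -1.293 mm
δ_CD = 21900·298/(230.4·112000) = 0.2529 mm
δ_DE = 21900·317/(721.1·112000) = 0.08596 mm
δ = Σδ_i = -0.03251 mm.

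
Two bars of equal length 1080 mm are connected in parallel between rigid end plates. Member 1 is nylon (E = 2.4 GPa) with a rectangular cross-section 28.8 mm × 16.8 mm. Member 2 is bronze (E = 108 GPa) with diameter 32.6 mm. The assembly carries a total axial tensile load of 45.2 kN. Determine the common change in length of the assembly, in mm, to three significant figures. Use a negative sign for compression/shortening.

0.535 mm

A_1 = 483.8 mm².
A_2 = 834.7 mm².
Equal strain + equilibrium ⇒ each member carries load in proportion to AE: A₁E₁ = 1161000 N, A₂E₂ = 90150000 N, ΣAE = 91310000 N.
δ = PL/ΣAE = 45200·1080/91310000 = 0.5346 mm.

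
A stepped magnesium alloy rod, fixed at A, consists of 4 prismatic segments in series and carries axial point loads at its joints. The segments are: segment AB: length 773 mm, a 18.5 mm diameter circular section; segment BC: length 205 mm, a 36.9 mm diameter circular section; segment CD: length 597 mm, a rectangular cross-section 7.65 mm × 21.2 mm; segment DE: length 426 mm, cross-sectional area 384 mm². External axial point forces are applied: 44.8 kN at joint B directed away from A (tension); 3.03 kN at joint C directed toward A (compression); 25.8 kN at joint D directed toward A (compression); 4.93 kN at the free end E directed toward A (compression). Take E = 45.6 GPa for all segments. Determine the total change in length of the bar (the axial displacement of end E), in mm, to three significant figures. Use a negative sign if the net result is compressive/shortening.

-2.05 mm

Internal axial forces (sectioning from the free end, tension +): N_DE = -4.93 kN, N_CD = -30.73 kN, N_BC = -33.76 kN, N_AB = 11.04 kN.
A_AB = 268.8 mm².
A_BC = 1069 mm².
A_CD = 162.2 mm².
δ_AB = 11040·773/(268.8·45600) = 0.6962 mm
δ_BC = -33760·205/(1069·45600) = -0.1419 mm
δ_CD = -30730·597/(162.2·45600) = -2.481 mm
δ_DE = -4930·426/(384·45600) = -0.1199 mm
δ = Σδ_i = -2.046 mm.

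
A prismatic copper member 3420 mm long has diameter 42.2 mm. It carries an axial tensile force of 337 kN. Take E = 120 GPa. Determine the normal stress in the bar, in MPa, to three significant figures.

241 MPa

A = 1399 mm².
σ = N/A = 337000/1399 = 240.9 MPa.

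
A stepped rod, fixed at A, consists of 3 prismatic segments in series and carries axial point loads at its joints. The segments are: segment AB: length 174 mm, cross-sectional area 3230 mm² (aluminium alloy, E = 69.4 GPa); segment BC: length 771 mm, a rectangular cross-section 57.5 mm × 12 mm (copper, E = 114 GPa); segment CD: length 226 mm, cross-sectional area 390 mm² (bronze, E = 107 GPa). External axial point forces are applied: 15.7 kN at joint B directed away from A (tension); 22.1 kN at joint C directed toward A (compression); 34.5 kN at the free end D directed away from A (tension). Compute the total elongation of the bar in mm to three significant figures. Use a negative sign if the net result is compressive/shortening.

0.330 mm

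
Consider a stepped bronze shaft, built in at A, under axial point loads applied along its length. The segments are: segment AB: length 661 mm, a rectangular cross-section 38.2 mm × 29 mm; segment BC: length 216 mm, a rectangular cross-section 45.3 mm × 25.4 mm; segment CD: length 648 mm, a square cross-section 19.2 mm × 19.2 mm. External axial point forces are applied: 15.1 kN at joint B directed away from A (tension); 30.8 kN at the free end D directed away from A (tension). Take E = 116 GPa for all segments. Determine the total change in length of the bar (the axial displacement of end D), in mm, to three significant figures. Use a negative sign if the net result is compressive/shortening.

Internal axial forces (sectioning from the free end, tension +): N_CD = 30.8 kN, N_BC = 30.8 kN, N_AB = 45.9 kN.
A_AB = 1108 mm².
A_BC = 1151 mm².
A_CD = 368.6 mm².
δ_AB = 45900·661/(1108·116000) = 0.2361 mm
δ_BC = 30800·216/(1151·116000) = 0.04984 mm
δ_CD = 30800·648/(368.6·116000) = 0.4667 mm
δ = Σδ_i = 0.7527 mm.

0.753 mm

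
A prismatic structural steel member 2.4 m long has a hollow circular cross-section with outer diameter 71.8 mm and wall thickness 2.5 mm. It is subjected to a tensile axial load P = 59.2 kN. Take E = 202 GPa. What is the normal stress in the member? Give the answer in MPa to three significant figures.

A = 544.3 mm².
σ = N/A = 59200/544.3 = 108.8 MPa.

109 MPa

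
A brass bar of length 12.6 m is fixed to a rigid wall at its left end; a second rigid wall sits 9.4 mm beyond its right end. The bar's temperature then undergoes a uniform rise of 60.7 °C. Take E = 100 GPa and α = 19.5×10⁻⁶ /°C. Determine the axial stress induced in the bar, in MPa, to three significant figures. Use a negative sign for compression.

-43.8 MPa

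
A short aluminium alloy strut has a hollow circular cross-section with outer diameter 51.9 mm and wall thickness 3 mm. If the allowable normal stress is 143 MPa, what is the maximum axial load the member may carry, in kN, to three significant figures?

A = 460.9 mm².
P_max = σ_allow · A = 143 · 460.9 = 65900 N = 65.9 kN.

65.9 kN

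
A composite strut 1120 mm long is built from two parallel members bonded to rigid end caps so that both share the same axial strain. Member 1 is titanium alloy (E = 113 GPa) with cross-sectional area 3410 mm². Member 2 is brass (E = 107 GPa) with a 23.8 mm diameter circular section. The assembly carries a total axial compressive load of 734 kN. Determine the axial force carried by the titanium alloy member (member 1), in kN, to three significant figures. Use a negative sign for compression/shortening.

-653 kN

A_2 = 444.9 mm².
Equal strain + equilibrium ⇒ each member carries load in proportion to AE: A₁E₁ = 385300000 N, A₂E₂ = 47600000 N, ΣAE = 432900000 N.
F₁ = P·A₁E₁/ΣAE = -734000·385300000/432900000 = -653300 N.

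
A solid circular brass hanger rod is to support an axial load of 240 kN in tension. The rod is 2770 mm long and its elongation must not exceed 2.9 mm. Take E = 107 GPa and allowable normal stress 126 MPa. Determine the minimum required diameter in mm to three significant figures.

52.2 mm

Required area A ≥ P/σ_allow = 240000/126 = 1905 mm².
For a solid circular section, d ≥ √(4A/π) = 49.25 mm.
Elongation limit: A ≥ PL/(Eδ_allow) = 240000·2770/(107000·2.9) = 2142 mm² ⇒ d ≥ 52.23 mm.
The elongation limit governs.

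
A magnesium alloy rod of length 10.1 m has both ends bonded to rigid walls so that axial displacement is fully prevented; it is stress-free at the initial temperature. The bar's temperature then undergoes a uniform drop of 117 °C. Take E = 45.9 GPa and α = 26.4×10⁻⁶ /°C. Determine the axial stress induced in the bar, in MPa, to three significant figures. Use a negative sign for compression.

Free thermal expansion αLΔT = 26.4e-6 · 10100 · -117 = -31.2 mm.
The walls impose strain ε = −(-31.2)/10100 = 3.0888e-03; σ = Eε = 45900 · 3.0888e-03 = 141.8 MPa.

142 MPa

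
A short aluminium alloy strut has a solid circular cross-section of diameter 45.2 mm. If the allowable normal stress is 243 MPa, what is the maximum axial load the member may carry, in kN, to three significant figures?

390 kN

A = 1605 mm².
P_max = σ_allow · A = 243 · 1605 = 389900 N = 389.9 kN.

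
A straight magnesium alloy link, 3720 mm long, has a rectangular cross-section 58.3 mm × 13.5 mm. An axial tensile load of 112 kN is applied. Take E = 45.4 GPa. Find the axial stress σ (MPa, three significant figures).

A = 787 mm².
σ = N/A = 112000/787 = 142.3 MPa.

142 MPa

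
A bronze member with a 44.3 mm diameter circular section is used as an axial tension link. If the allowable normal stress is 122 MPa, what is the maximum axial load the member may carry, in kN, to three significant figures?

188 kN

A = 1541 mm².
P_max = σ_allow · A = 122 · 1541 = 188000 N = 188 kN.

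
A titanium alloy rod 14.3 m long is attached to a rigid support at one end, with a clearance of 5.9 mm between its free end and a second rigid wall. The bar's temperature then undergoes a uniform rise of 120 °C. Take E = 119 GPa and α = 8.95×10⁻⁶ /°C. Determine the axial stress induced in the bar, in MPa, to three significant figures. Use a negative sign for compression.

Free thermal expansion αLΔT = 8.95e-6 · 14300 · 120 = 15.36 mm.
The walls engage after the gap closes; constrained expansion = 15.36 − 5.9 = 9.458 mm.
The walls impose strain ε = −(9.458)/14300 = -6.6141e-04; σ = Eε = 119000 · -6.6141e-04 = -78.71 MPa.

-78.7 MPa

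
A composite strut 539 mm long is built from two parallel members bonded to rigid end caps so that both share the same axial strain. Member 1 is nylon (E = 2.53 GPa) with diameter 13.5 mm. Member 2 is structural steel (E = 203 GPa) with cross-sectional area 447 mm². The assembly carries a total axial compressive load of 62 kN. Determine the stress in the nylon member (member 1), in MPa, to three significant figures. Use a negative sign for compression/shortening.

A_1 = 143.1 mm².
Equal strain + equilibrium ⇒ each member carries load in proportion to AE: A₁E₁ = 362100 N, A₂E₂ = 90740000 N, ΣAE = 91100000 N.
σ₁ = P·E₁/ΣAE = -62000·2530/91100000 = -1.722 MPa.

-1.72 MPa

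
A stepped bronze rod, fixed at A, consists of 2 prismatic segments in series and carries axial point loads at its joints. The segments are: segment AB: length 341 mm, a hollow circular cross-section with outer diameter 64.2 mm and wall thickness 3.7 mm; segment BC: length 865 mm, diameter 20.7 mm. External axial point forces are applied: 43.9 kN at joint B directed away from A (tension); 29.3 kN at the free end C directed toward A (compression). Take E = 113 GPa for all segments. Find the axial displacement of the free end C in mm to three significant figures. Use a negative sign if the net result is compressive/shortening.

-0.604 mm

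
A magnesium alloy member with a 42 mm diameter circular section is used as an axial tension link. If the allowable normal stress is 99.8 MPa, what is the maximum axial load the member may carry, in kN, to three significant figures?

A = 1385 mm².
P_max = σ_allow · A = 99.8 · 1385 = 138300 N = 138.3 kN.

138 kN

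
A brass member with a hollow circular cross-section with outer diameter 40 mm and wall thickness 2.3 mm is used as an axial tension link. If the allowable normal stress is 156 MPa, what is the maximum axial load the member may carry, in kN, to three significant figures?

42.5 kN

A = 272.4 mm².
P_max = σ_allow · A = 156 · 272.4 = 42500 N = 42.5 kN.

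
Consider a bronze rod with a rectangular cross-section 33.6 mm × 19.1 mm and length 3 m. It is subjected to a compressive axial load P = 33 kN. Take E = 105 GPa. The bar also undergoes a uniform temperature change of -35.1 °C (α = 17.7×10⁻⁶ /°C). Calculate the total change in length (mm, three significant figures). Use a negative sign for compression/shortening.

A = 641.8 mm².
δ_mech = NL/(AE) = -33000·3000/(641.8·105000) = -1.469 mm.
δ_thermal = αLΔT = 17.7e-6·3000·-35.1 = -1.864 mm.
δ = δ_mech + δ_thermal = -3.333 mm.

-3.33 mm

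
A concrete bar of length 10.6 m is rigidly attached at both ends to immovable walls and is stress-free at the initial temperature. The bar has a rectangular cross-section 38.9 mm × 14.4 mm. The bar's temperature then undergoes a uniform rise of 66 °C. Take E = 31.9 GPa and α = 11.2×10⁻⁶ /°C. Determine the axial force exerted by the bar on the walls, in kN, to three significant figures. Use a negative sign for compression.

-13.2 kN

Free thermal expansion αLΔT = 11.2e-6 · 10600 · 66 = 7.836 mm.
The walls impose strain ε = −(7.836)/10600 = -7.3920e-04; σ = Eε = 31900 · -7.3920e-04 = -23.58 MPa.
Wall reaction R = σ·A = -23.58·560.2 = -13210 N = -13.21 kN.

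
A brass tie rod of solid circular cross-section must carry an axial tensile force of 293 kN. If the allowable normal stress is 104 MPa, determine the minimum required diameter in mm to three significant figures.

59.9 mm

Required area A ≥ P/σ_allow = 293000/104 = 2817 mm².
For a solid circular section, d ≥ √(4A/π) = 59.89 mm.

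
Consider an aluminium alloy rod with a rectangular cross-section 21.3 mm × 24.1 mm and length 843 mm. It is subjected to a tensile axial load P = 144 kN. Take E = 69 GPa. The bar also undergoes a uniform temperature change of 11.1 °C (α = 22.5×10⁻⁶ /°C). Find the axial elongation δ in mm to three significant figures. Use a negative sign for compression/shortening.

A = 513.3 mm².
δ_mech = NL/(AE) = 144000·843/(513.3·69000) = 3.427 mm.
δ_thermal = αLΔT = 22.5e-6·843·11.1 = 0.2105 mm.
δ = δ_mech + δ_thermal = 3.638 mm.

3.64 mm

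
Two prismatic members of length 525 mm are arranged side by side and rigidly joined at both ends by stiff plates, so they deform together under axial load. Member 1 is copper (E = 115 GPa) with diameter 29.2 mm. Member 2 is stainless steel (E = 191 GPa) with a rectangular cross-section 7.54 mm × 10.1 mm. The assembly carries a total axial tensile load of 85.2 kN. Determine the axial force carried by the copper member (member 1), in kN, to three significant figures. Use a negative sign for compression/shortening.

71.7 kN

A_1 = 669.7 mm².
A_2 = 76.15 mm².
Equal strain + equilibrium ⇒ each member carries load in proportion to AE: A₁E₁ = 77010000 N, A₂E₂ = 14550000 N, ΣAE = 91560000 N.
F₁ = P·A₁E₁/ΣAE = 85200·77010000/91560000 = 71660 N.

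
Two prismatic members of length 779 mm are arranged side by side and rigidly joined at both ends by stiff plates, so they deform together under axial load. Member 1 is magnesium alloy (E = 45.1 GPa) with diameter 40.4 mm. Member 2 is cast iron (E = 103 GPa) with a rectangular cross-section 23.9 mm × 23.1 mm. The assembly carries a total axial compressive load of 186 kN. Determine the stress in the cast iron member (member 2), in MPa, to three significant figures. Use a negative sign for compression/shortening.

-167 MPa

A_1 = 1282 mm².
A_2 = 552.1 mm².
Equal strain + equilibrium ⇒ each member carries load in proportion to AE: A₁E₁ = 57810000 N, A₂E₂ = 56870000 N, ΣAE = 114700000 N.
σ₂ = P·E₂/ΣAE = -186000·103000/114700000 = -167.1 MPa.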